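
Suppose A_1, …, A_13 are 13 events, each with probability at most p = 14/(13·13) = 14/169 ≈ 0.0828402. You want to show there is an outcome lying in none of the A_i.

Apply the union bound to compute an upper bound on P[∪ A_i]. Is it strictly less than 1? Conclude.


Union bound: P[∪_{i=1}^{13} A_i] ≤ Σ_i P[A_i] ≤ 13·p = 13·(14/169) = 14/13.
Numerically: 14/13 ≈ 1.0769231.
Is 14/13 < 1? NO.
Since the bound 14/13 is ≥ 1, the union bound is uninformative here; it does NOT by itself certify existence.

13·p = 14/13 ≈ 1.0769231; existence NOT certified by the union bound.


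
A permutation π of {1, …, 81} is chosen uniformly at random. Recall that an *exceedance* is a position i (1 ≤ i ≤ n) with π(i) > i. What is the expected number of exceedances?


Write X = Σ_{i=1}^{81} X_i, where X_i = 1_{π(i) > i}.
For each fixed i, π(i) is uniform over {1, …, 81} (marginal of a uniform permutation), so P[π(i) > i] = (n − i)/n. Summing: Σ_{i=1}^{81} (n − i)/n = (0 + 1 + … + 80)/81 = 81(81 − 1)/(2·81) = (81 − 1)/2.
Hence E[X] = Σ_{i=1}^{81} (81 − i)/81 = 40 ≈ 40.000000.

E[X] = 40 = 40.000000.


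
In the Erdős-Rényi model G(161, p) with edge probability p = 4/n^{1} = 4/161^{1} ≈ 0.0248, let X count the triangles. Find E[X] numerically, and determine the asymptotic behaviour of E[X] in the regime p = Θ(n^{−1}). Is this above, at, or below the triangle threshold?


Number of potential triangles: C(161, 3) = 682640.
Each occurs with probability p³ ≈ (0.0248)³ ≈ 1.53357e-05.
By linearity: E[X] = C(161, 3)·p³ ≈ 682640 · 1.53357e-05 ≈ 10.469.
Here α = 1, so p = 4/n is exactly at the triangle threshold p ~ 1/n. Asymptotically E[X] → c³/6 = 4³/6 = 32/3 ≈ 10.667, a bounded constant. In this regime the triangle count is asymptotically Poisson(c³/6).

E[X] ≈ 10.469; in regime p = Θ(1/n^{1}) E[X] stays bounded (at the triangle threshold p ~ 1/n).


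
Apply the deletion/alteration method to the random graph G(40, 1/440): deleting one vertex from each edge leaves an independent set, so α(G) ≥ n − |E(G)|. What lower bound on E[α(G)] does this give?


E[|E(G)|] = C(40, 2)·p = 780 · (1/440) = 39/22.
E[α(G)] ≥ n − E[|E(G)|] = 40 − 39/22 = 841/22.
Numerically: ≈ 38.2273.
(This is only a lower bound; the true E[α(G)] may be larger.)

E[α(G)] ≥ 841/22 ≈ 38.2273.


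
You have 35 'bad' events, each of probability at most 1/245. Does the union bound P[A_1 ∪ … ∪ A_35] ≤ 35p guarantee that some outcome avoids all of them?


Union bound: P[∪_{i=1}^{35} A_i] ≤ Σ_i P[A_i] ≤ 35·p = 35·(1/245) = 1/7.
Numerically: 1/7 ≈ 0.14286.
Is 1/7 < 1? YES.
Since P[∪ A_i] ≤ 1/7 < 1, the complement has P[∩ A_i^c] ≥ 1 − 1/7 = 6/7 > 0, so some outcome avoids every A_i.

35·p = 1/7 ≈ 0.14286; existence CERTIFIED by the union bound.


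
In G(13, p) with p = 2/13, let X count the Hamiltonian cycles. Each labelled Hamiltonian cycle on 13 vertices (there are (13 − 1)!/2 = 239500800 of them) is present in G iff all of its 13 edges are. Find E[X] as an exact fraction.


K_13 has (13 − 1)!/2 = 239500800 labelled Hamiltonian cycles.
For each such Hamiltonian cycle H, let X_H = 1 if all 13 edges of H are present in G. Then P[X_H = 1] = p^{13} = (2/13)^{13} = 8192/302875106592253.
By linearity: E[X] = Σ_H E[X_H] = 239500800 · p^{13} = 239500800 · 8192/302875106592253 = 1961990553600/302875106592253.
Numerically: E[X] ≈ 0.00647789.

E[X] = 239500800 · (2/13)^{13} = 1961990553600/302875106592253 ≈ 0.00647789.


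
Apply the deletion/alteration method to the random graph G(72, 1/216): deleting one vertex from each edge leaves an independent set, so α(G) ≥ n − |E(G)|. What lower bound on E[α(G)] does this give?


E[|E(G)|] = C(72, 2)·p = 2556 · (1/216) = 71/6.
E[α(G)] ≥ n − E[|E(G)|] = 72 − 71/6 = 361/6.
Numerically: ≈ 60.167.
(This is only a lower bound; the true E[α(G)] may be larger.)

E[α(G)] ≥ 361/6 ≈ 60.167.


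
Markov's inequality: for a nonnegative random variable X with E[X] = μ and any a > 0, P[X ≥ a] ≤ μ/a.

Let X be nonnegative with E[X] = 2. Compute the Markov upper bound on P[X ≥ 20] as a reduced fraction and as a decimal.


μ = E[X] = 2, a = 20.
Markov: P[X ≥ 20] ≤ μ/a = (2)/20 = 1/10.
Numerically: ≈ 0.10000.
(Since a = 20 > μ = 2.00000, the bound 1/10 is < 1 and informative.)

P[X ≥ 20] ≤ 1/10 ≈ 0.10000.


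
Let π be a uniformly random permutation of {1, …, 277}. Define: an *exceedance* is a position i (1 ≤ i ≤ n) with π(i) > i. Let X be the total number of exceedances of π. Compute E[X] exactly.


Write X = Σ_{i=1}^{277} X_i, where X_i = 1_{π(i) > i}.
For each fixed i, π(i) is uniform over {1, …, 277} (marginal of a uniform permutation), so P[π(i) > i] = (n − i)/n. Summing: Σ_{i=1}^{277} (n − i)/n = (0 + 1 + … + 276)/277 = 277(277 − 1)/(2·277) = (277 − 1)/2.
Hence E[X] = Σ_{i=1}^{277} (277 − i)/277 = 138 ≈ 138.000.

E[X] = 138 = 138.000.


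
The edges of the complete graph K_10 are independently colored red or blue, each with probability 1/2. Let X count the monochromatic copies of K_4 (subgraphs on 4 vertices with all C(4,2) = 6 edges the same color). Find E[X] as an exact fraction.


Let X = Σ_S X_S over the C(10, 4) = 210 subsets S of size 4, where X_S = 1 if the K_4 on S is monochromatic.
For a fixed S, the K_4 on S has C(4, 2) = 6 edges. P[all 6 edges red] = (1/2)^6, and likewise for blue, so P[monochromatic] = 2·(1/2)^6 = 2^{1 − 6} = 1/32.
By linearity: E[X] = C(10, 4) · 2^{1 − 6} = 210 · 1/32 = 105/16.
Numerically: E[X] ≈ 6.562500.

E[X] = C(10,4)·2^(1−C(4,2)) = 105/16 ≈ 6.562500.


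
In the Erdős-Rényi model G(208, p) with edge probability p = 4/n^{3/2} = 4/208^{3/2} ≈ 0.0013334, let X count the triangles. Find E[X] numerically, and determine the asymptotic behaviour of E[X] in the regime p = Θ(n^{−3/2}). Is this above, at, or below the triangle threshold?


Number of potential triangles: C(208, 3) = 1478256.
Each occurs with probability p³ ≈ (0.0013334)³ ≈ 2.3708003e-09.
By linearity: E[X] = C(208, 3)·p³ ≈ 1478256 · 2.3708003e-09 ≈ 0.00350.
Since α = 3/2 > 1, p = c/n^{3/2} = o(1/n) is below the triangle threshold p ~ 1/n. Asymptotically E[X] ~ (c³/6)·n^{3(1−α)} = (4³/6)·n^{-1.5} → 0, so by Markov's inequality G has no triangles w.h.p.

E[X] ≈ 0.00350; in regime p = Θ(1/n^{3/2}) E[X] tends to 0 (below the triangle threshold p ~ 1/n).


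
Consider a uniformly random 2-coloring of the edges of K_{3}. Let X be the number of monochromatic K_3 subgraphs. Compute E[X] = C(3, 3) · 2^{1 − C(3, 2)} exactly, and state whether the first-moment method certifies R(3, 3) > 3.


E[X] = C(3, 3) · 2^{1 − 3} = 1 · 2^{−2} = 1/4.
As a reduced fraction: E[X] = 1/4 ≈ 0.2500000.
Is E[X] < 1? YES.
Since E[X] < 1, there exists a 2-coloring of K_{3} with no monochromatic K_3; hence R(3, 3) > 3.

E[X] = 1/4 ≈ 0.2500000; E[X] < 1, so R(3, 3) > 3.


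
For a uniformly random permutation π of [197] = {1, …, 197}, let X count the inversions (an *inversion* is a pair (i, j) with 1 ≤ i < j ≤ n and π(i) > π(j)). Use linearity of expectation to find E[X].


Write X = Σ X_I over the C(197, 2) = 19306 pairs i < j, with X_I the indicator of one inversion.
There are 19306 indicators.
For each fixed pair i < j, the values π(i) and π(j) are two distinct elements of {1, …, 197} in uniformly random order; by symmetry P[π(i) > π(j)] = 1/2.
By linearity: E[X] = 19306 · (1/2) = C(197, 2) · (1/2) = 19306/2 = 9653 ≈ 9653.00000.

E[X] = 9653 = 9653.00000.


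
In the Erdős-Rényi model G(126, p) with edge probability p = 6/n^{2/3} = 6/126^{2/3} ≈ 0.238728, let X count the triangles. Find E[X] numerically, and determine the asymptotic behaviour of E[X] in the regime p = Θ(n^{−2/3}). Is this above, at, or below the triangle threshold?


Number of potential triangles: C(126, 3) = 325500.
Each occurs with probability p³ ≈ (0.238728)³ ≈ 1.36054422e-02.
By linearity: E[X] = C(126, 3)·p³ ≈ 325500 · 1.36054422e-02 ≈ 4428.571429.
Since α = 2/3 < 1, p = c/n^{2/3} ≫ 1/n is above the triangle threshold p ~ 1/n. Asymptotically E[X] ~ (c³/6)·n^{3(1−α)} = (6³/6)·n^{1} → ∞; triangles are abundant w.h.p.

E[X] ≈ 4428.571429; in regime p = Θ(1/n^{2/3}) E[X] diverges (above the triangle threshold p ~ 1/n).


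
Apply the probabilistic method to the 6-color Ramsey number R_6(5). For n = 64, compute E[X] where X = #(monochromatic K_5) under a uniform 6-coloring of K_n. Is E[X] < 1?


E[X] = C(64, 5) · 6^{1 − 10} = 7624512 · 6^{−9} = 7624512/10077696.
As a reduced fraction: E[X] = 13237/17496 ≈ 0.75657.
Is E[X] < 1? YES.
Since E[X] < 1, there exists a 6-coloring of K_{64} with no monochromatic K_5; hence R_6(5) > 64.

E[X] = 13237/17496 ≈ 0.75657; E[X] < 1, so R_6(5) > 64.


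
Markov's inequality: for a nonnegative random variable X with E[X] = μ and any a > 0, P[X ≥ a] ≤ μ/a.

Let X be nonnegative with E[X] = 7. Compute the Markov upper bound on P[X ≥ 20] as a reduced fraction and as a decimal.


μ = E[X] = 7, a = 20.
Markov: P[X ≥ 20] ≤ μ/a = (7)/20 = 7/20.
Numerically: ≈ 0.3500.
(Since a = 20 > μ = 7.0000, the bound 7/20 is < 1 and informative.)

P[X ≥ 20] ≤ 7/20 ≈ 0.3500.


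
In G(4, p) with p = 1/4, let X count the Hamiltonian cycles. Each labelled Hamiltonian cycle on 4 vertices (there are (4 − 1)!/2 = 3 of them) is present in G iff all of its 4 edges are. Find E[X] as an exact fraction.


K_4 has (4 − 1)!/2 = 3 labelled Hamiltonian cycles.
For each such Hamiltonian cycle H, let X_H = 1 if all 4 edges of H are present in G. Then P[X_H = 1] = p^{4} = (1/4)^{4} = 1/256.
By linearity: E[X] = Σ_H E[X_H] = 3 · p^{4} = 3 · 1/256 = 3/256.
Numerically: E[X] ≈ 0.0117188.

E[X] = 3 · (1/4)^{4} = 3/256 ≈ 0.0117188.


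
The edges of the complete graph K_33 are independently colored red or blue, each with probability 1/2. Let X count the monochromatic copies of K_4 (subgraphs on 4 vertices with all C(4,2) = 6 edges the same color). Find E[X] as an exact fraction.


Let X = Σ_S X_S over the C(33, 4) = 40920 subsets S of size 4, where X_S = 1 if the K_4 on S is monochromatic.
For a fixed S, the K_4 on S has C(4, 2) = 6 edges. P[all 6 edges red] = (1/2)^6, and likewise for blue, so P[monochromatic] = 2·(1/2)^6 = 2^{1 − 6} = 1/32.
Summing: E[X] = C(33, 4) · 2^{1 − 6} = 40920 · 1/32 = 5115/4.
Numerically: E[X] ≈ 1278.7500.

E[X] = C(33,4)·2^(1−C(4,2)) = 5115/4 ≈ 1278.7500.


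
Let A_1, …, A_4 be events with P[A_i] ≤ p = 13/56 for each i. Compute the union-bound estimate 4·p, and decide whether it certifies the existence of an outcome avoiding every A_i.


Union bound: P[∪_{i=1}^{4} A_i] ≤ Σ_i P[A_i] ≤ 4·p = 4·(13/56) = 13/14.
Numerically: 13/14 ≈ 0.92857.
Is 13/14 < 1? YES.
Since P[∪ A_i] ≤ 13/14 < 1, the complement has P[∩ A_i^c] ≥ 1 − 13/14 = 1/14 > 0, so some outcome avoids every A_i.

4·p = 13/14 ≈ 0.92857; existence CERTIFIED by the union bound.


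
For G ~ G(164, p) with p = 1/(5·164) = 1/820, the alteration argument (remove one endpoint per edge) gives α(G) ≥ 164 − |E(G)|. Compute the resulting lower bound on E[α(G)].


E[|E(G)|] = C(164, 2)·p = 13366 · (1/820) = 163/10.
E[α(G)] ≥ n − E[|E(G)|] = 164 − 163/10 = 1477/10.
Numerically: ≈ 147.700.
(This is only a lower bound; the true E[α(G)] may be larger.)

E[α(G)] ≥ 1477/10 ≈ 147.700.


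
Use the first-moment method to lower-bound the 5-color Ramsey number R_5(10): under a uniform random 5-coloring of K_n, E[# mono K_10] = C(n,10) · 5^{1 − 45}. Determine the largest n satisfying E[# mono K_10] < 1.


We need C(n, 10) · 5^{1 − 45} < 1, i.e. C(n, 10) < 5^{45 − 1} = 5684341886080801486968994140625.
Check values of n near the boundary:
  n = 5390: C(5390, 10) = 5655833965919099070255434039753; 5655833965919099070255434039753 < 5684341886080801486968994140625? YES
  n = 5391: C(5391, 10) = 5666344714787188828795213697883; 5666344714787188828795213697883 < 5684341886080801486968994140625? YES
  n = 5392: C(5392, 10) = 5676873040158402483252283957448; 5676873040158402483252283957448 < 5684341886080801486968994140625? YES
  n = 5393: C(5393, 10) = 5687418968154238267170642278008; 5687418968154238267170642278008 < 5684341886080801486968994140625? NO
The largest n with C(n, 10) < 5684341886080801486968994140625 is n = 5392 (where E[X] = 5676873040158402483252283957448/5684341886080801486968994140625 ≈ 0.998686). Hence R_5(10) > 5392, i.e. R_5(10) ≥ 5393.

Largest n = 5392; hence R_5(10) > 5392.


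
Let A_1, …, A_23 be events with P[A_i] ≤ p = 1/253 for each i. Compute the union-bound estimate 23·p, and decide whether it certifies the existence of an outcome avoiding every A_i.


Union bound: P[∪_{i=1}^{23} A_i] ≤ Σ_i P[A_i] ≤ 23·p = 23·(1/253) = 1/11.
Numerically: 1/11 ≈ 0.0909.
Is 1/11 < 1? YES.
Since P[∪ A_i] ≤ 1/11 < 1, the complement has P[∩ A_i^c] ≥ 1 − 1/11 = 10/11 > 0, so some outcome avoids every A_i.

23·p = 1/11 ≈ 0.0909; existence CERTIFIED by the union bound.


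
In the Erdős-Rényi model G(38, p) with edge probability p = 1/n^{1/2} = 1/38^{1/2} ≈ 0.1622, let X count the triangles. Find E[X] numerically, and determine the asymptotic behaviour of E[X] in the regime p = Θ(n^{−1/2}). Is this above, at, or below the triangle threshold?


Number of potential triangles: C(38, 3) = 8436.
Each occurs with probability p³ ≈ (0.1622)³ ≈ 4.268985e-03.
By linearity: E[X] = C(38, 3)·p³ ≈ 8436 · 4.268985e-03 ≈ 36.0132.
Since α = 1/2 < 1, p = c/n^{1/2} ≫ 1/n is above the triangle threshold p ~ 1/n. Asymptotically E[X] ~ (c³/6)·n^{3(1−α)} = (1³/6)·n^{1.5} → ∞; triangles are abundant w.h.p.

E[X] ≈ 36.0132; in regime p = Θ(1/n^{1/2}) E[X] diverges (above the triangle threshold p ~ 1/n).


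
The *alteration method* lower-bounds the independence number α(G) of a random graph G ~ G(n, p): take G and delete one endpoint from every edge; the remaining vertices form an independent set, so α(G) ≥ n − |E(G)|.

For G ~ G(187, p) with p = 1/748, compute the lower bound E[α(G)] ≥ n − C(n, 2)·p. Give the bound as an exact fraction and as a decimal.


E[|E(G)|] = C(187, 2)·p = 17391 · (1/748) = 93/4.
E[α(G)] ≥ n − E[|E(G)|] = 187 − 93/4 = 655/4.
Numerically: ≈ 163.750.
(This is only a lower bound; the true E[α(G)] may be larger.)

E[α(G)] ≥ 655/4 ≈ 163.750.


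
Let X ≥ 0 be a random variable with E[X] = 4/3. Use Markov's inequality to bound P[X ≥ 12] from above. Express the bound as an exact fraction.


μ = E[X] = 4/3, a = 12.
Markov: P[X ≥ 12] ≤ μ/a = (4/3)/12 = 1/9.
Numerically: ≈ 0.111.
(Since a = 12 > μ = 1.333, the bound 1/9 is < 1 and informative.)

P[X ≥ 12] ≤ 1/9 ≈ 0.111.


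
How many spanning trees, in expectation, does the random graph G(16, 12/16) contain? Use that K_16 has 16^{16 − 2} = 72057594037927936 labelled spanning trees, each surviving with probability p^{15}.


K_16 has 16^{16 − 2} = 72057594037927936 labelled spanning trees.
For each such spanning tree H, let X_H = 1 if all 15 edges of H are present in G. Then P[X_H = 1] = p^{15} = (3/4)^{15} = 14348907/1073741824.
Summing the indicators: E[X] = Σ_H E[X_H] = 72057594037927936 · p^{15} = 72057594037927936 · 14348907/1073741824 = 962938848411648.
Numerically: E[X] ≈ 9.63e+14.

E[X] = 72057594037927936 · (3/4)^{15} = 962938848411648 ≈ 9.63e+14.


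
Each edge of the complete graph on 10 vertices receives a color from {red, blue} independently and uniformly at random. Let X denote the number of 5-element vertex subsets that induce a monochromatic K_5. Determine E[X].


Let X = Σ_S X_S over the C(10, 5) = 252 subsets S of size 5, where X_S = 1 if the K_5 on S is monochromatic.
For a fixed S, the K_5 on S has C(5, 2) = 10 edges. P[all 10 edges red] = (1/2)^10, and likewise for blue, so P[monochromatic] = 2·(1/2)^10 = 2^{1 − 10} = 1/512.
By linearity: E[X] = C(10, 5) · 2^{1 − 10} = 252 · 1/512 = 63/128.
Numerically: E[X] ≈ 0.49219.

E[X] = C(10,5)·2^(1−C(5,2)) = 63/128 ≈ 0.49219.


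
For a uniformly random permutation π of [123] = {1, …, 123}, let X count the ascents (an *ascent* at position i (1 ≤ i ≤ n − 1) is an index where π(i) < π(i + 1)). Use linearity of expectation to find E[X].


Write X = Σ X_I over i = 1, …, 122, with X_I the indicator of one ascent.
There are 122 indicators.
For each fixed i, the pair (π(i), π(i+1)) is a uniformly random ordered pair of distinct values from {1, …, 123}; by symmetry P[π(i) < π(i+1)] = 1/2.
By linearity: E[X] = 122 · (1/2) = (123 − 1) · (1/2) = 61 ≈ 61.0000.

E[X] = 61 = 61.0000.


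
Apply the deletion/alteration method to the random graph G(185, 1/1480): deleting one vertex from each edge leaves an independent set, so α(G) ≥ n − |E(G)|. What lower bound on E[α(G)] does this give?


E[|E(G)|] = C(185, 2)·p = 17020 · (1/1480) = 23/2.
E[α(G)] ≥ n − E[|E(G)|] = 185 − 23/2 = 347/2.
Numerically: ≈ 173.500000.
(This is only a lower bound; the true E[α(G)] may be larger.)

E[α(G)] ≥ 347/2 ≈ 173.500000.


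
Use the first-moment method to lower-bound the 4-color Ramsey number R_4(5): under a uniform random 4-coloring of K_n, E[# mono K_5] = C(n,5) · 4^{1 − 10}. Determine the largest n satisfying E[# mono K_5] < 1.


We need C(n, 5) · 4^{1 − 10} < 1, i.e. C(n, 5) < 4^{10 − 1} = 262144.
Check values of n near the boundary:
  n = 29: C(29, 5) = 118755; 118755 < 262144? YES
  n = 30: C(30, 5) = 142506; 142506 < 262144? YES
  n = 31: C(31, 5) = 169911; 169911 < 262144? YES
  n = 32: C(32, 5) = 201376; 201376 < 262144? YES
  n = 33: C(33, 5) = 237336; 237336 < 262144? YES
  n = 34: C(34, 5) = 278256; 278256 < 262144? NO
  n = 35: C(35, 5) = 324632; 324632 < 262144? NO
  n = 36: C(36, 5) = 376992; 376992 < 262144? NO
The largest n with C(n, 5) < 262144 is n = 33 (where E[X] = 29667/32768 ≈ 0.90536). Hence R_4(5) > 33, i.e. R_4(5) ≥ 34.

Largest n = 33; hence R_4(5) > 33.


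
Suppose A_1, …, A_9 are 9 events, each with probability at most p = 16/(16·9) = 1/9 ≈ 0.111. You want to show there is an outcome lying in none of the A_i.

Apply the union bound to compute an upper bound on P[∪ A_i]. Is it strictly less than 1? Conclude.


Union bound: P[∪_{i=1}^{9} A_i] ≤ Σ_i P[A_i] ≤ 9·p = 9·(1/9) = 1.
Numerically: 1 ≈ 1.000.
Is 1 < 1? NO.
Since the bound 1 is ≥ 1, the union bound is uninformative here; it does NOT by itself certify existence.

9·p = 1 ≈ 1.000; existence NOT certified by the union bound.


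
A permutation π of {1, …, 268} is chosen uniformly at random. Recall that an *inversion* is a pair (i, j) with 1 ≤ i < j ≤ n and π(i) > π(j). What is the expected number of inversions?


Write X = Σ X_I over the C(268, 2) = 35778 pairs i < j, with X_I the indicator of one inversion.
There are 35778 indicators.
For each fixed pair i < j, the values π(i) and π(j) are two distinct elements of {1, …, 268} in uniformly random order; by symmetry P[π(i) > π(j)] = 1/2.
By linearity: E[X] = 35778 · (1/2) = C(268, 2) · (1/2) = 35778/2 = 17889 ≈ 17889.000000.

E[X] = 17889 = 17889.000000.


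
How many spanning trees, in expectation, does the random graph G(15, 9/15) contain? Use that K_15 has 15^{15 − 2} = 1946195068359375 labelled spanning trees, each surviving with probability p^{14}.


K_15 has 15^{15 − 2} = 1946195068359375 labelled spanning trees.
For each such spanning tree H, let X_H = 1 if all 14 edges of H are present in G. Then P[X_H = 1] = p^{14} = (3/5)^{14} = 4782969/6103515625.
By linearity of expectation: E[X] = Σ_H E[X_H] = 1946195068359375 · p^{14} = 1946195068359375 · 4782969/6103515625 = 7625597484987/5.
Numerically: E[X] ≈ 1.525e+12.

E[X] = 1946195068359375 · (3/5)^{14} = 7625597484987/5 ≈ 1.525e+12.


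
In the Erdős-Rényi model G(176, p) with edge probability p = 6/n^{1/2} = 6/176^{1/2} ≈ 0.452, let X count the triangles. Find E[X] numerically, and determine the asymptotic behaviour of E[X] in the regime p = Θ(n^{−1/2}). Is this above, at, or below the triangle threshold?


Number of potential triangles: C(176, 3) = 893200.
Each occurs with probability p³ ≈ (0.452)³ ≈ 9.25092e-02.
By linearity: E[X] = C(176, 3)·p³ ≈ 893200 · 9.25092e-02 ≈ 82629.184.
Since α = 1/2 < 1, p = c/n^{1/2} ≫ 1/n is above the triangle threshold p ~ 1/n. Asymptotically E[X] ~ (c³/6)·n^{3(1−α)} = (6³/6)·n^{1.5} → ∞; triangles are abundant w.h.p.

E[X] ≈ 82629.184; in regime p = Θ(1/n^{1/2}) E[X] diverges (above the triangle threshold p ~ 1/n).


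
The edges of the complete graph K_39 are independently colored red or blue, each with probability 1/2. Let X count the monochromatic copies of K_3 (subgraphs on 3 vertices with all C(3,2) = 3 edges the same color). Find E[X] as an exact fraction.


Let X = Σ_S X_S over the C(39, 3) = 9139 subsets S of size 3, where X_S = 1 if the K_3 on S is monochromatic.
For a fixed S, the K_3 on S has C(3, 2) = 3 edges. P[all 3 edges red] = (1/2)^3, and likewise for blue, so P[monochromatic] = 2·(1/2)^3 = 2^{1 − 3} = 1/4.
By linearity: E[X] = C(39, 3) · 2^{1 − 3} = 9139 · 1/4 = 9139/4.
Numerically: E[X] ≈ 2284.750000.

E[X] = C(39,3)·2^(1−C(3,2)) = 9139/4 ≈ 2284.750000.


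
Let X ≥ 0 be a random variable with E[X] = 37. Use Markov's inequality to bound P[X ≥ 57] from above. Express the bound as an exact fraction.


μ = E[X] = 37, a = 57.
Markov: P[X ≥ 57] ≤ μ/a = (37)/57 = 37/57.
Numerically: ≈ 0.649123.
(Since a = 57 > μ = 37.000000, the bound 37/57 is < 1 and informative.)

P[X ≥ 57] ≤ 37/57 ≈ 0.649123.


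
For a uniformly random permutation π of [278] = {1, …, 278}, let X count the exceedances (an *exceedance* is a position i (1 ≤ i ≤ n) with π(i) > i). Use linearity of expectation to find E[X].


Write X = Σ_{i=1}^{278} X_i, where X_i = 1_{π(i) > i}.
For each fixed i, π(i) is uniform over {1, …, 278} (marginal of a uniform permutation), so P[π(i) > i] = (n − i)/n. Summing: Σ_{i=1}^{278} (n − i)/n = (0 + 1 + … + 277)/278 = 278(278 − 1)/(2·278) = (278 − 1)/2.
Hence E[X] = Σ_{i=1}^{278} (278 − i)/278 = 277/2 ≈ 138.500000.

E[X] = 277/2 = 138.500000.


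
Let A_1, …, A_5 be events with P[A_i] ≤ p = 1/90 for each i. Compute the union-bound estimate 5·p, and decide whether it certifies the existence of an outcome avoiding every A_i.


Union bound: P[∪_{i=1}^{5} A_i] ≤ Σ_i P[A_i] ≤ 5·p = 5·(1/90) = 1/18.
Numerically: 1/18 ≈ 0.0555556.
Is 1/18 < 1? YES.
Since P[∪ A_i] ≤ 1/18 < 1, the complement has P[∩ A_i^c] ≥ 1 − 1/18 = 17/18 > 0, so some outcome avoids every A_i.

5·p = 1/18 ≈ 0.0555556; existence CERTIFIED by the union bound.


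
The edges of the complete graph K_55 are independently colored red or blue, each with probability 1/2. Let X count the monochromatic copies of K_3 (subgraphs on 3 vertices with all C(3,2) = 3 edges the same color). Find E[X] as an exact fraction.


Let X = Σ_S X_S over the C(55, 3) = 26235 subsets S of size 3, where X_S = 1 if the K_3 on S is monochromatic.
For a fixed S, the K_3 on S has C(3, 2) = 3 edges. P[all 3 edges red] = (1/2)^3, and likewise for blue, so P[monochromatic] = 2·(1/2)^3 = 2^{1 − 3} = 1/4.
By linearity: E[X] = C(55, 3) · 2^{1 − 3} = 26235 · 1/4 = 26235/4.
Numerically: E[X] ≈ 6558.750000.

E[X] = C(55,3)·2^(1−C(3,2)) = 26235/4 ≈ 6558.750000.


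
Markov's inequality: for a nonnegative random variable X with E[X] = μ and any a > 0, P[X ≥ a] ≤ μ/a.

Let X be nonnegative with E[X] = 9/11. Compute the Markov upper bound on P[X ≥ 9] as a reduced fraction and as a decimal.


μ = E[X] = 9/11, a = 9.
Markov: P[X ≥ 9] ≤ μ/a = (9/11)/9 = 1/11.
Numerically: ≈ 0.090909.
(Since a = 9 > μ = 0.818182, the bound 1/11 is < 1 and informative.)

P[X ≥ 9] ≤ 1/11 ≈ 0.090909.


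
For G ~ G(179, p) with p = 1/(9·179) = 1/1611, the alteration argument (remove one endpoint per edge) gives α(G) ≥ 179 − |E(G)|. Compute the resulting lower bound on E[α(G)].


E[|E(G)|] = C(179, 2)·p = 15931 · (1/1611) = 89/9.
E[α(G)] ≥ n − E[|E(G)|] = 179 − 89/9 = 1522/9.
Numerically: ≈ 169.111.
(This is only a lower bound; the true E[α(G)] may be larger.)

E[α(G)] ≥ 1522/9 ≈ 169.111.


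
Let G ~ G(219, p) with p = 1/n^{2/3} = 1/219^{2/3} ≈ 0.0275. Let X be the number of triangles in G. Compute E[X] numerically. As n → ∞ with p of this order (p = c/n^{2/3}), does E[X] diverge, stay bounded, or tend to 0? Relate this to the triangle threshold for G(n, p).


Number of potential triangles: C(219, 3) = 1726669.
Each occurs with probability p³ ≈ (0.0275)³ ≈ 2.08503e-05.
By linearity: E[X] = C(219, 3)·p³ ≈ 1726669 · 2.08503e-05 ≈ 36.002.
Since α = 2/3 < 1, p = c/n^{2/3} ≫ 1/n is above the triangle threshold p ~ 1/n. Asymptotically E[X] ~ (c³/6)·n^{3(1−α)} = (1³/6)·n^{1} → ∞; triangles are abundant w.h.p.

E[X] ≈ 36.002; in regime p = Θ(1/n^{2/3}) E[X] diverges (above the triangle threshold p ~ 1/n).


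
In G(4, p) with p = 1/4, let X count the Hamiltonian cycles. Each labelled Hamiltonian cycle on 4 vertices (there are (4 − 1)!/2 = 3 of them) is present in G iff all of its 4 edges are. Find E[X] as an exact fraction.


K_4 has (4 − 1)!/2 = 3 labelled Hamiltonian cycles.
For each such Hamiltonian cycle H, let X_H = 1 if all 4 edges of H are present in G. Then P[X_H = 1] = p^{4} = (1/4)^{4} = 1/256.
By linearity of expectation: E[X] = Σ_H E[X_H] = 3 · p^{4} = 3 · 1/256 = 3/256.
Numerically: E[X] ≈ 0.0117188.

E[X] = 3 · (1/4)^{4} = 3/256 ≈ 0.0117188.


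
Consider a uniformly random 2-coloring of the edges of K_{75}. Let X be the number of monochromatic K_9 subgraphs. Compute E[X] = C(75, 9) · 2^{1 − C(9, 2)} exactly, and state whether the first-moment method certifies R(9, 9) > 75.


E[X] = C(75, 9) · 2^{1 − 36} = 125595622175 · 2^{−35} = 125595622175/34359738368.
As a reduced fraction: E[X] = 125595622175/34359738368 ≈ 3.6553.
Is E[X] < 1? NO.
Since E[X] ≥ 1, the first-moment bound is inconclusive at n = 75; it does NOT by itself certify R(9, 9) > 75.

E[X] = 125595622175/34359738368 ≈ 3.6553; E[X] ≥ 1; first-moment method inconclusive here.


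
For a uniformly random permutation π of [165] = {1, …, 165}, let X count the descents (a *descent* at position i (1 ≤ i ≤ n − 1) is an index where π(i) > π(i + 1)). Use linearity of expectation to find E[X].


Write X = Σ X_I over i = 1, …, 164, with X_I the indicator of one descent.
There are 164 indicators.
For each fixed i, the pair (π(i), π(i+1)) is a uniformly random ordered pair of distinct values from {1, …, 165}; by symmetry P[π(i) > π(i+1)] = 1/2.
By linearity: E[X] = 164 · (1/2) = (165 − 1) · (1/2) = 82 ≈ 82.0000.

E[X] = 82 = 82.0000.


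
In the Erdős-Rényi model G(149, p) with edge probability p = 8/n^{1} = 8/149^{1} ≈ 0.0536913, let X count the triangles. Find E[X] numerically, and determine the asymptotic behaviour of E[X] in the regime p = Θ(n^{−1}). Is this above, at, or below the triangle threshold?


Number of potential triangles: C(149, 3) = 540274.
Each occurs with probability p³ ≈ (0.0536913)³ ≈ 1.54778686e-04.
By linearity: E[X] = C(149, 3)·p³ ≈ 540274 · 1.54778686e-04 ≈ 83.622900.
Here α = 1, so p = 8/n is exactly at the triangle threshold p ~ 1/n. Asymptotically E[X] → c³/6 = 8³/6 = 256/3 ≈ 85.333333, a bounded constant. In this regime the triangle count is asymptotically Poisson(c³/6).

E[X] ≈ 83.622900; in regime p = Θ(1/n^{1}) E[X] stays bounded (at the triangle threshold p ~ 1/n).


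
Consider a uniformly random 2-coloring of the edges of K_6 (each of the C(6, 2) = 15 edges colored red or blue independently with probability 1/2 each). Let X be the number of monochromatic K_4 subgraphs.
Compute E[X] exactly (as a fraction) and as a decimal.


Let X = Σ_S X_S over the C(6, 4) = 15 subsets S of size 4, where X_S = 1 if the K_4 on S is monochromatic.
For a fixed S, the K_4 on S has C(4, 2) = 6 edges. P[all 6 edges red] = (1/2)^6, and likewise for blue, so P[monochromatic] = 2·(1/2)^6 = 2^{1 − 6} = 1/32.
By linearity: E[X] = C(6, 4) · 2^{1 − 6} = 15 · 1/32 = 15/32.
Numerically: E[X] ≈ 0.469.

E[X] = C(6,4)·2^(1−C(4,2)) = 15/32 ≈ 0.469.


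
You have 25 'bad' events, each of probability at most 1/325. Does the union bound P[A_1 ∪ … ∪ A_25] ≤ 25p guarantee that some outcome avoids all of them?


Union bound: P[∪_{i=1}^{25} A_i] ≤ Σ_i P[A_i] ≤ 25·p = 25·(1/325) = 1/13.
Numerically: 1/13 ≈ 0.077.
Is 1/13 < 1? YES.
Since P[∪ A_i] ≤ 1/13 < 1, the complement has P[∩ A_i^c] ≥ 1 − 1/13 = 12/13 > 0, so some outcome avoids every A_i.

25·p = 1/13 ≈ 0.077; existence CERTIFIED by the union bound.


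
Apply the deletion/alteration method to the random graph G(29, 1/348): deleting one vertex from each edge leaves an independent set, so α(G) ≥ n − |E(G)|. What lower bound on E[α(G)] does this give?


E[|E(G)|] = C(29, 2)·p = 406 · (1/348) = 7/6.
E[α(G)] ≥ n − E[|E(G)|] = 29 − 7/6 = 167/6.
Numerically: ≈ 27.833333.
(This is only a lower bound; the true E[α(G)] may be larger.)

E[α(G)] ≥ 167/6 ≈ 27.833333.


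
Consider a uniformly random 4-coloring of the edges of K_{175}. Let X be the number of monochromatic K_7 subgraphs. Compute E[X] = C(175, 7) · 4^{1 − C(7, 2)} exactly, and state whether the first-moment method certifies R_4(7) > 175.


E[X] = C(175, 7) · 4^{1 − 21} = 883208107275 · 4^{−20} = 883208107275/1099511627776.
As a reduced fraction: E[X] = 883208107275/1099511627776 ≈ 0.8032731.
Is E[X] < 1? YES.
Since E[X] < 1, there exists a 4-coloring of K_{175} with no monochromatic K_7; hence R_4(7) > 175.

E[X] = 883208107275/1099511627776 ≈ 0.8032731; E[X] < 1, so R_4(7) > 175.


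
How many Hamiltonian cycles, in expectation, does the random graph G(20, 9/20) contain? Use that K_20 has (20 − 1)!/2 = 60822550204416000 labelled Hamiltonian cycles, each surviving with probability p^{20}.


K_20 has (20 − 1)!/2 = 60822550204416000 labelled Hamiltonian cycles.
For each such Hamiltonian cycle H, let X_H = 1 if all 20 edges of H are present in G. Then P[X_H = 1] = p^{20} = (9/20)^{20} = 12157665459056928801/104857600000000000000000000.
By linearity of expectation: E[X] = Σ_H E[X_H] = 60822550204416000 · p^{20} = 60822550204416000 · 12157665459056928801/104857600000000000000000000 = 180532279724605553545860280221/25600000000000000000.
Numerically: E[X] ≈ 7.052e+09.

E[X] = 60822550204416000 · (9/20)^{20} = 180532279724605553545860280221/25600000000000000000 ≈ 7.052e+09.


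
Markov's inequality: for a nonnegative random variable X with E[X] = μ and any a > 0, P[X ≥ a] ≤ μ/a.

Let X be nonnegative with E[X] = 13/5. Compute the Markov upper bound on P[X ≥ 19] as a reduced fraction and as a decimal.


μ = E[X] = 13/5, a = 19.
Markov: P[X ≥ 19] ≤ μ/a = (13/5)/19 = 13/95.
Numerically: ≈ 0.13684.
(Since a = 19 > μ = 2.60000, the bound 13/95 is < 1 and informative.)

P[X ≥ 19] ≤ 13/95 ≈ 0.13684.


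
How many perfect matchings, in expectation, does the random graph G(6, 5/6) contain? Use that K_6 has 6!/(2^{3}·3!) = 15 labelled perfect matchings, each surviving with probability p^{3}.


K_6 has 6!/(2^{3}·3!) = 15 labelled perfect matchings.
For each such perfect matching H, let X_H = 1 if all 3 edges of H are present in G. Then P[X_H = 1] = p^{3} = (5/6)^{3} = 125/216.
By linearity of expectation: E[X] = Σ_H E[X_H] = 15 · p^{3} = 15 · 125/216 = 625/72.
Numerically: E[X] ≈ 8.6806.

E[X] = 15 · (5/6)^{3} = 625/72 ≈ 8.6806.


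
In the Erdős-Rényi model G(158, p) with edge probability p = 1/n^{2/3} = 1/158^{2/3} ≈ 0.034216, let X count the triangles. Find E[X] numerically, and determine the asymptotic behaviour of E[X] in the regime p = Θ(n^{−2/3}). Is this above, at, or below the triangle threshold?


Number of potential triangles: C(158, 3) = 644956.
Each occurs with probability p³ ≈ (0.034216)³ ≈ 4.0057683e-05.
By linearity: E[X] = C(158, 3)·p³ ≈ 644956 · 4.0057683e-05 ≈ 25.83544.
Since α = 2/3 < 1, p = c/n^{2/3} ≫ 1/n is above the triangle threshold p ~ 1/n. Asymptotically E[X] ~ (c³/6)·n^{3(1−α)} = (1³/6)·n^{1} → ∞; triangles are abundant w.h.p.

E[X] ≈ 25.83544; in regime p = Θ(1/n^{2/3}) E[X] diverges (above the triangle threshold p ~ 1/n).


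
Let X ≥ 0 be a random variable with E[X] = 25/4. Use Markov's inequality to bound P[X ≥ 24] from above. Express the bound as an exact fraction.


μ = E[X] = 25/4, a = 24.
Markov: P[X ≥ 24] ≤ μ/a = (25/4)/24 = 25/96.
Numerically: ≈ 0.260.
(Since a = 24 > μ = 6.250, the bound 25/96 is < 1 and informative.)

P[X ≥ 24] ≤ 25/96 ≈ 0.260.


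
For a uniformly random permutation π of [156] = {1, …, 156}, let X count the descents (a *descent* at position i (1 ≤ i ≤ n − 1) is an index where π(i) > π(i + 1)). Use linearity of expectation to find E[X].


Write X = Σ X_I over i = 1, …, 155, with X_I the indicator of one descent.
There are 155 indicators.
For each fixed i, the pair (π(i), π(i+1)) is a uniformly random ordered pair of distinct values from {1, …, 156}; by symmetry P[π(i) > π(i+1)] = 1/2.
By linearity: E[X] = 155 · (1/2) = (156 − 1) · (1/2) = 155/2 ≈ 77.500.

E[X] = 155/2 = 77.500.


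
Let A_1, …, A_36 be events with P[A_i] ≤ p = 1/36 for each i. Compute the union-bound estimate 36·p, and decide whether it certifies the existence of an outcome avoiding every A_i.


Union bound: P[∪_{i=1}^{36} A_i] ≤ Σ_i P[A_i] ≤ 36·p = 36·(1/36) = 1.
Numerically: 1 ≈ 1.00000.
Is 1 < 1? NO.
Since the bound 1 is ≥ 1, the union bound is uninformative here; it does NOT by itself certify existence.

36·p = 1 ≈ 1.00000; existence NOT certified by the union bound.


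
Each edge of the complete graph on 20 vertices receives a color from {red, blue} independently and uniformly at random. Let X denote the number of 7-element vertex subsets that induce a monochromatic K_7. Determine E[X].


Let X = Σ_S X_S over the C(20, 7) = 77520 subsets S of size 7, where X_S = 1 if the K_7 on S is monochromatic.
For a fixed S, the K_7 on S has C(7, 2) = 21 edges. P[all 21 edges red] = (1/2)^21, and likewise for blue, so P[monochromatic] = 2·(1/2)^21 = 2^{1 − 21} = 1/1048576.
By linearity of expectation: E[X] = C(20, 7) · 2^{1 − 21} = 77520 · 1/1048576 = 4845/65536.
Numerically: E[X] ≈ 0.0739.

E[X] = C(20,7)·2^(1−C(7,2)) = 4845/65536 ≈ 0.0739.


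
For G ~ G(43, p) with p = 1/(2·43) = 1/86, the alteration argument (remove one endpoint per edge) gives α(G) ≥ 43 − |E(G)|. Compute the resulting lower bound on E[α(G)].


E[|E(G)|] = C(43, 2)·p = 903 · (1/86) = 21/2.
E[α(G)] ≥ n − E[|E(G)|] = 43 − 21/2 = 65/2.
Numerically: ≈ 32.50000.
(This is only a lower bound; the true E[α(G)] may be larger.)

E[α(G)] ≥ 65/2 ≈ 32.50000.


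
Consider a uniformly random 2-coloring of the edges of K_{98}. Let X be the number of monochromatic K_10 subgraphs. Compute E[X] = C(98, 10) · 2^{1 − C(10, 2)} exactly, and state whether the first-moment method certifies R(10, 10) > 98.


E[X] = C(98, 10) · 2^{1 − 45} = 14005614014756 · 2^{−44} = 14005614014756/17592186044416.
As a reduced fraction: E[X] = 3501403503689/4398046511104 ≈ 0.796127.
Is E[X] < 1? YES.
Since E[X] < 1, there exists a 2-coloring of K_{98} with no monochromatic K_10; hence R(10, 10) > 98.

E[X] = 3501403503689/4398046511104 ≈ 0.796127; E[X] < 1, so R(10, 10) > 98.


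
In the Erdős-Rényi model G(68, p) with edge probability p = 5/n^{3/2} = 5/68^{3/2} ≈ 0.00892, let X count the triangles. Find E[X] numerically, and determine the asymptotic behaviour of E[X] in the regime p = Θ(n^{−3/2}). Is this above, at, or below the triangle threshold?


Number of potential triangles: C(68, 3) = 50116.
Each occurs with probability p³ ≈ (0.00892)³ ≈ 7.08957e-07.
By linearity: E[X] = C(68, 3)·p³ ≈ 50116 · 7.08957e-07 ≈ 0.036.
Since α = 3/2 > 1, p = c/n^{3/2} = o(1/n) is below the triangle threshold p ~ 1/n. Asymptotically E[X] ~ (c³/6)·n^{3(1−α)} = (5³/6)·n^{-1.5} → 0, so by Markov's inequality G has no triangles w.h.p.

E[X] ≈ 0.036; in regime p = Θ(1/n^{3/2}) E[X] tends to 0 (below the triangle threshold p ~ 1/n).


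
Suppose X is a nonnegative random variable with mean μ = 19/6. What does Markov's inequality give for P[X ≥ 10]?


μ = E[X] = 19/6, a = 10.
Markov: P[X ≥ 10] ≤ μ/a = (19/6)/10 = 19/60.
Numerically: ≈ 0.317.
(Since a = 10 > μ = 3.167, the bound 19/60 is < 1 and informative.)

P[X ≥ 10] ≤ 19/60 ≈ 0.317.


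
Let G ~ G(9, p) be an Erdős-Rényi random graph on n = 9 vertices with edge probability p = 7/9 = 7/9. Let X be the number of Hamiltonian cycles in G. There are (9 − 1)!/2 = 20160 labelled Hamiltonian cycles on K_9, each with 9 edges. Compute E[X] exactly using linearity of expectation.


K_9 has (9 − 1)!/2 = 20160 labelled Hamiltonian cycles.
For each such Hamiltonian cycle H, let X_H = 1 if all 9 edges of H are present in G. Then P[X_H = 1] = p^{9} = (7/9)^{9} = 40353607/387420489.
By linearity: E[X] = Σ_H E[X_H] = 20160 · p^{9} = 20160 · 40353607/387420489 = 90392079680/43046721.
Numerically: E[X] ≈ 2100.

E[X] = 20160 · (7/9)^{9} = 90392079680/43046721 ≈ 2100.


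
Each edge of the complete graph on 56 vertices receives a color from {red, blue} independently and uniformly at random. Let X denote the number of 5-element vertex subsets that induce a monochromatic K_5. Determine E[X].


Let X = Σ_S X_S over the C(56, 5) = 3819816 subsets S of size 5, where X_S = 1 if the K_5 on S is monochromatic.
For a fixed S, the K_5 on S has C(5, 2) = 10 edges. P[all 10 edges red] = (1/2)^10, and likewise for blue, so P[monochromatic] = 2·(1/2)^10 = 2^{1 − 10} = 1/512.
By linearity of expectation: E[X] = C(56, 5) · 2^{1 − 10} = 3819816 · 1/512 = 477477/64.
Numerically: E[X] ≈ 7460.578.

E[X] = C(56,5)·2^(1−C(5,2)) = 477477/64 ≈ 7460.578.


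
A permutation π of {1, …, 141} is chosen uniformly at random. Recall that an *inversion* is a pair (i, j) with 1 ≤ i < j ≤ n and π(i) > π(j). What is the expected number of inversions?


Write X = Σ X_I over the C(141, 2) = 9870 pairs i < j, with X_I the indicator of one inversion.
There are 9870 indicators.
For each fixed pair i < j, the values π(i) and π(j) are two distinct elements of {1, …, 141} in uniformly random order; by symmetry P[π(i) > π(j)] = 1/2.
By linearity: E[X] = 9870 · (1/2) = C(141, 2) · (1/2) = 9870/2 = 4935 ≈ 4935.00000.

E[X] = 4935 = 4935.00000.


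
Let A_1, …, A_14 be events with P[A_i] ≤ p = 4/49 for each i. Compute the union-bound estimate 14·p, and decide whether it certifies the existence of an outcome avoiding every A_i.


Union bound: P[∪_{i=1}^{14} A_i] ≤ Σ_i P[A_i] ≤ 14·p = 14·(4/49) = 8/7.
Numerically: 8/7 ≈ 1.1428571.
Is 8/7 < 1? NO.
Since the bound 8/7 is ≥ 1, the union bound is uninformative here; it does NOT by itself certify existence.

14·p = 8/7 ≈ 1.1428571; existence NOT certified by the union bound.


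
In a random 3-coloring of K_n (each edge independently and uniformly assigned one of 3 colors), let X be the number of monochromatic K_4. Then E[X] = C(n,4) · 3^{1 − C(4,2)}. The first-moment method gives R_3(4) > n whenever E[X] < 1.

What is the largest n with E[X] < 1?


We need C(n, 4) · 3^{1 − 6} < 1, i.e. C(n, 4) < 3^{6 − 1} = 243.
Check values of n near the boundary:
  n = 9: C(9, 4) = 126; 126 < 243? YES
  n = 10: C(10, 4) = 210; 210 < 243? YES
  n = 11: C(11, 4) = 330; 330 < 243? NO
  n = 12: C(12, 4) = 495; 495 < 243? NO
The largest n with C(n, 4) < 243 is n = 10 (where E[X] = 70/81 ≈ 0.8642). Hence R_3(4) > 10, i.e. R_3(4) ≥ 11.

Largest n = 10; hence R_3(4) > 10.


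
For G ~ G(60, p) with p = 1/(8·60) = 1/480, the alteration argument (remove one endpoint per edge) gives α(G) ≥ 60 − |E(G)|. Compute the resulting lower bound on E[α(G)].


E[|E(G)|] = C(60, 2)·p = 1770 · (1/480) = 59/16.
E[α(G)] ≥ n − E[|E(G)|] = 60 − 59/16 = 901/16.
Numerically: ≈ 56.312.
(This is only a lower bound; the true E[α(G)] may be larger.)

E[α(G)] ≥ 901/16 ≈ 56.312.
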